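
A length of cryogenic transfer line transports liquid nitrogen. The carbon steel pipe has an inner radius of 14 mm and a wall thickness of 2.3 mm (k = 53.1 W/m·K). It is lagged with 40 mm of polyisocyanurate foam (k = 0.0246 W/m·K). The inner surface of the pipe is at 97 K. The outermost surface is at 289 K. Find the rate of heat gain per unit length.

For a radial system each layer contributes R = ln(r_out/r_in)/(2πkL); films add R = 1/(hA).
R_carbon steel pipe wall = ln(16.3/14)/(2π×53.1×1) = 4.559×10^-4 K/W
R_polyisocyanurate foam = ln(56.3/16.3)/(2π×0.0246×1) = 8.019 K/W
R_total = 8.02 K/W
Q = ΔT/R_total = 192/8.02

q′ ≈ 23.9 W/m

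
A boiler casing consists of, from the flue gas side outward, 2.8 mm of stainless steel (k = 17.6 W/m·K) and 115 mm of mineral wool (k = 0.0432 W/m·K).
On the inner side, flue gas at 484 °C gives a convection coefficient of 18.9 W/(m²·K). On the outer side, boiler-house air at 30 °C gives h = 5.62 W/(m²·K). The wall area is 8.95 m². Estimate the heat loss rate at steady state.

Treating each layer as a thermal resistance in series:
R_inner film = 1/(h_i·A) = 1/(18.9×8.95) = 0.005912 K/W
R_stainless steel = L/(kA) = 0.0028/(17.6×8.95) = 1.778×10^-5 K/W
R_mineral wool = L/(kA) = 0.115/(0.0432×8.95) = 0.2974 K/W
R_outer film = 1/(h_o·A) = 1/(5.62×8.95) = 0.01988 K/W
R_total = 0.3232 K/W
Q = ΔT / R_total = 454 / 0.3232

Q ≈ 1400 W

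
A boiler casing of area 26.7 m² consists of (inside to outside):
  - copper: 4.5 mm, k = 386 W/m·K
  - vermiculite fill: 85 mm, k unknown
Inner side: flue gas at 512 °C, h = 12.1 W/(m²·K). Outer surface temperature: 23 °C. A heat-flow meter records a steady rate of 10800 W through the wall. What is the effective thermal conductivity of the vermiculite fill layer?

k ≈ 0.0755 W/(m·K)

Model the wall as resistances in series:
R_inner film = 1/(h_i·A) = 1/(12.1×26.7) = 0.003095 K/W
R_copper = L/(kA) = 0.0045/(386×26.7) = 4.366×10^-7 K/W
Sum of known resistances R_other = 0.003096 K/W
Total R = ΔT/Q = 489/10800 = 0.04528 K/W
R_vermiculite fill = R_total − R_other = 0.04218 K/W
k = L/(R·A) = 0.085/(0.04218×26.7)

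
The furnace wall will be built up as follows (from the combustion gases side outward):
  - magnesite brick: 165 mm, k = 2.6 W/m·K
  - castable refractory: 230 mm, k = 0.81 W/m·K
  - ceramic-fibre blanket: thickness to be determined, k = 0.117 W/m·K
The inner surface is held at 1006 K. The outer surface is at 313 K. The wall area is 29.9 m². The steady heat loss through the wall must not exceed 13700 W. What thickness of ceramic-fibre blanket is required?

L ≈ 136 mm

Thermal resistances in series:
R_magnesite brick = L/(kA) = 0.165/(2.6×29.9) = 0.002122 K/W
R_castable refractory = L/(kA) = 0.23/(0.81×29.9) = 0.009497 K/W
Sum of the known resistances R_other = 0.01162 K/W
Required total resistance R_tot = ΔT/Q_allow = 693/13700 = 0.05058 K/W
R_ceramic-fibre blanket = R_tot − R_other = 0.03896 K/W
L = R·k·A = 0.03896×0.117×29.9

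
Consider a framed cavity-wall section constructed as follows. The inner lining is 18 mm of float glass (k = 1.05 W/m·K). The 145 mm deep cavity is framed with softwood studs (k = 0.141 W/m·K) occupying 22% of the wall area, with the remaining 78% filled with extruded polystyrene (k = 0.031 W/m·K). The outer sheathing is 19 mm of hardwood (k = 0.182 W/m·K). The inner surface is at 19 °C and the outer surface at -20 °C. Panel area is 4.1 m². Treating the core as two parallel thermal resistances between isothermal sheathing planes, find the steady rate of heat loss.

Q ≈ 58.2 W

Sheathing layers in series; stud and cavity paths in parallel between them.
R_inner = 0.018/(1.05×4.1) = 0.004181 K/W
R_stud  = 0.145/(0.141×0.22×4.1) = 1.14 K/W
R_cav   = 0.145/(0.031×0.78×4.1) = 1.463 K/W
1/R_core = 1/R_stud + 1/R_cav → R_core = 0.6407 K/W
R_outer = 0.019/(0.182×4.1) = 0.02546 K/W
R_total = 0.6703 K/W
Q = ΔT/R_total = 39/0.6703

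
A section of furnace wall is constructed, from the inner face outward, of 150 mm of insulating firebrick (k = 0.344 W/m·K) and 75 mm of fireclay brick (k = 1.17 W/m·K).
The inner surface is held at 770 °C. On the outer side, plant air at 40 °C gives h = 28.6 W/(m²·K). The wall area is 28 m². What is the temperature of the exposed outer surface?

T ≈ 87.7 °C

Treating each layer as a thermal resistance in series:
R_insulating firebrick = L/(kA) = 0.15/(0.344×28) = 0.01557 K/W
R_fireclay brick = L/(kA) = 0.075/(1.17×28) = 0.002289 K/W
R_outer film = 1/(h_o·A) = 1/(28.6×28) = 0.001249 K/W
R_total = 0.01911 K/W;  Q = ΔT/R_total = 730/0.01911 = 38200 W
T_interface = T_inner − Q·ΣR(inner→interface) = 770 − 38200×0.01786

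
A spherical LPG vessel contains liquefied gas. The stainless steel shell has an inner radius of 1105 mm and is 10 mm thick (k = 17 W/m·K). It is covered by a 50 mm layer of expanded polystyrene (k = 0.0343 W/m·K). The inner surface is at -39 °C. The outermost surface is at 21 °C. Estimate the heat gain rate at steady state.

For a spherical shell R = (1/r₁ − 1/r₂)/(4πk); film R = 1/(h·4πr²). In series:
R_stainless steel shell = (1/1.105 − 1/1.115)/(4π×17) = 3.799×10^-5 K/W
R_expanded polystyrene = (1/1.115 − 1/1.165)/(4π×0.0343) = 0.0893 K/W
R_total = 0.08934 K/W
Q = ΔT/R_total = 60/0.08934

Q ≈ 672 W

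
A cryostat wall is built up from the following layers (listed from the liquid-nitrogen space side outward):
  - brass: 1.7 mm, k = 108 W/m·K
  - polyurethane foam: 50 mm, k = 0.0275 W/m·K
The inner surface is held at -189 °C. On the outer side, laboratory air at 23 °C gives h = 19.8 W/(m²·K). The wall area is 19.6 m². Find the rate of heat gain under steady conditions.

Thermal resistances in series:
R_brass = L/(kA) = 0.0017/(108×19.6) = 8.031×10^-7 K/W
R_polyurethane foam = L/(kA) = 0.05/(0.0275×19.6) = 0.09276 K/W
R_outer film = 1/(h_o·A) = 1/(19.8×19.6) = 0.002577 K/W
R_total = 0.09534 K/W
Q = ΔT / R_total = 212 / 0.09534

Q ≈ 2220 W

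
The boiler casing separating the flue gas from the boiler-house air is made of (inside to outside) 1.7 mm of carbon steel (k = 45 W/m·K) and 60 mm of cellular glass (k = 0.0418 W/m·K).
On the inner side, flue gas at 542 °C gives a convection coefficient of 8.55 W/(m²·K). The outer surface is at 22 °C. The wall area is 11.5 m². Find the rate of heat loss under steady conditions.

Q ≈ 3850 W

Treating each layer as a thermal resistance in series:
R_inner film = 1/(h_i·A) = 1/(8.55×11.5) = 0.01017 K/W
R_carbon steel = L/(kA) = 0.0017/(45×11.5) = 3.285×10^-6 K/W
R_cellular glass = L/(kA) = 0.06/(0.0418×11.5) = 0.1248 K/W
R_total = 0.135 K/W
Q = ΔT / R_total = 520 / 0.135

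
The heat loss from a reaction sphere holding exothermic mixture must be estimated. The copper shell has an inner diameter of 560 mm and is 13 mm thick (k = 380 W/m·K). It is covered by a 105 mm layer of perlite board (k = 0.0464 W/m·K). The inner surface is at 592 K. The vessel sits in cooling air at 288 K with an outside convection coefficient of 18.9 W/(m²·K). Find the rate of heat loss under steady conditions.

Q ≈ 194 W

For a spherical shell R = (1/r₁ − 1/r₂)/(4πk); film R = 1/(h·4πr²). In series:
R_copper shell = (1/0.28 − 1/0.293)/(4π×380) = 3.318×10^-5 K/W
R_perlite board = (1/0.293 − 1/0.398)/(4π×0.0464) = 1.544 K/W
R_outer film = 1/(h·4πr_o²) = 1/(18.9×4π×0.398²) = 0.02658 K/W
R_total = 1.571 K/W
Q = ΔT/R_total = 304/1.571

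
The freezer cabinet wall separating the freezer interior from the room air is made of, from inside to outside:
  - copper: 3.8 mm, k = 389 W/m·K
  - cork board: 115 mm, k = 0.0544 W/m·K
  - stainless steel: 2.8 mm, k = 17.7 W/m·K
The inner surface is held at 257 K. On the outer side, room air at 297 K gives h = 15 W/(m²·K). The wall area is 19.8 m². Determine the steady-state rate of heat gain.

Thermal resistances in series:
R_copper = L/(kA) = 0.0038/(389×19.8) = 4.934×10^-7 K/W
R_cork board = L/(kA) = 0.115/(0.0544×19.8) = 0.1068 K/W
R_stainless steel = L/(kA) = 0.0028/(17.7×19.8) = 7.989×10^-6 K/W
R_outer film = 1/(h_o·A) = 1/(15×19.8) = 0.003367 K/W
R_total = 0.1101 K/W
Q = ΔT / R_total = 40 / 0.1101

Q ≈ 363 W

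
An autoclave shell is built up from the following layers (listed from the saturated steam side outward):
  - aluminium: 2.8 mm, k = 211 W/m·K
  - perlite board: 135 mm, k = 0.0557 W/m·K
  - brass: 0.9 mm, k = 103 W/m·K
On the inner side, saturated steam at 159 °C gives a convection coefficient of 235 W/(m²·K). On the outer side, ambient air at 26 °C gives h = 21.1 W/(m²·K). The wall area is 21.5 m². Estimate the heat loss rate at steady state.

Treating each layer as a thermal resistance in series:
R_inner film = 1/(h_i·A) = 1/(235×21.5) = 1.979×10^-4 K/W
R_aluminium = L/(kA) = 0.0028/(211×21.5) = 6.172×10^-7 K/W
R_perlite board = L/(kA) = 0.135/(0.0557×21.5) = 0.1127 K/W
R_brass = L/(kA) = 0.0009/(103×21.5) = 4.064×10^-7 K/W
R_outer film = 1/(h_o·A) = 1/(21.1×21.5) = 0.002204 K/W
R_total = 0.1151 K/W
Q = ΔT / R_total = 133 / 0.1151

Q ≈ 1160 W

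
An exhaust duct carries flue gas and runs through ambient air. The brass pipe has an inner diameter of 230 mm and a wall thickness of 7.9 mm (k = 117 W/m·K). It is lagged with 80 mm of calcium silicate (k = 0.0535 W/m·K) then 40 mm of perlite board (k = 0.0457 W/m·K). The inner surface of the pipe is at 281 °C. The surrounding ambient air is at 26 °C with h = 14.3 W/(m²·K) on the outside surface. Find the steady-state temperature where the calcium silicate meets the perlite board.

For a radial system each layer contributes R = ln(r_out/r_in)/(2πkL); films add R = 1/(hA).
R_brass pipe wall = ln(122.9/115)/(2π×117×1) = 9.038×10^-5 K/W
R_calcium silicate = ln(202.9/122.9)/(2π×0.0535×1) = 1.491 K/W
R_perlite board = ln(242.9/202.9)/(2π×0.0457×1) = 0.6266 K/W
R_outer film = 1/(h_o·2πr_oL) = 1/(14.3×2π×0.2429×1) = 0.04582 K/W
R_total = 2.164 K/W
Q = ΔT/R_total = 255/2.164
Q = 118 W/m
T_interface = T_inner − Q·ΣR(inner→interface) = 281 − 118×1.492

T ≈ 105 °C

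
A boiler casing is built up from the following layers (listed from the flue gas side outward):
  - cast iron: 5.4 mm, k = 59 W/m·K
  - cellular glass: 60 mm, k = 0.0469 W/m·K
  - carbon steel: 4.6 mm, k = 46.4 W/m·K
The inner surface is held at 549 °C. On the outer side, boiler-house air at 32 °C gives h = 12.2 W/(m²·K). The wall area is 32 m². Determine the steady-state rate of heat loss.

Q ≈ 12200 W

Treating each layer as a thermal resistance in series:
R_cast iron = L/(kA) = 0.0054/(59×32) = 2.86×10^-6 K/W
R_cellular glass = L/(kA) = 0.06/(0.0469×32) = 0.03998 K/W
R_carbon steel = L/(kA) = 0.0046/(46.4×32) = 3.098×10^-6 K/W
R_outer film = 1/(h_o·A) = 1/(12.2×32) = 0.002561 K/W
R_total = 0.04255 K/W
Q = ΔT / R_total = 517 / 0.04255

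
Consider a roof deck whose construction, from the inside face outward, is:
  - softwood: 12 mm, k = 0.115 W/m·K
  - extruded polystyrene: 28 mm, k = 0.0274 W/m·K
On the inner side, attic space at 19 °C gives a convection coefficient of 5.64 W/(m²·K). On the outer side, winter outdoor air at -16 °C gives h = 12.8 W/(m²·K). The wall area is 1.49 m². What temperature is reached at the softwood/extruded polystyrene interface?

Treating each layer as a thermal resistance in series:
R_inner film = 1/(h_i·A) = 1/(5.64×1.49) = 0.119 K/W
R_softwood = L/(kA) = 0.012/(0.115×1.49) = 0.07003 K/W
R_extruded polystyrene = L/(kA) = 0.028/(0.0274×1.49) = 0.6858 K/W
R_outer film = 1/(h_o·A) = 1/(12.8×1.49) = 0.05243 K/W
R_total = 0.9273 K/W;  Q = ΔT/R_total = 35/0.9273 = 37.74 W
T_interface = T_inner − Q·ΣR(inner→interface) = 19 − 37.7×0.189

T ≈ 11.9 °C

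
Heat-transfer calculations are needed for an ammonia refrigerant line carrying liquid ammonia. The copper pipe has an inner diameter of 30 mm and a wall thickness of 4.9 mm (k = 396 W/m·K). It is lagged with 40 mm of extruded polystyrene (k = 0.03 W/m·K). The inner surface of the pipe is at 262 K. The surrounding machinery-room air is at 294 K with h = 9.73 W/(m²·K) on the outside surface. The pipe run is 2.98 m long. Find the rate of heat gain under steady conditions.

Cylindrical conduction, so R = ln(r₂/r₁)/(2πkL) per layer, in series:
R_copper pipe wall = ln(19.9/15)/(2π×396×2.98) = 3.812×10^-5 K/W
R_extruded polystyrene = ln(59.9/19.9)/(2π×0.03×2.98) = 1.962 K/W
R_outer film = 1/(h_o·2πr_oL) = 1/(9.73×2π×0.0599×2.98) = 0.09164 K/W
R_total = 2.053 K/W
Q = ΔT/R_total = 32/2.053

Q ≈ 15.6 W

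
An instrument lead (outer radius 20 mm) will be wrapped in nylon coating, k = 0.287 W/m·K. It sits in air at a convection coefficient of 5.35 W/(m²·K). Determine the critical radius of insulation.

r_cr ≈ 53.6 mm

For a cylinder r_cr = k/h = 0.287/5.35
r_cr = 53.6 mm; since the bare radius (20 mm) is below r_cr, adding a thin layer of insulation will *increase* heat loss.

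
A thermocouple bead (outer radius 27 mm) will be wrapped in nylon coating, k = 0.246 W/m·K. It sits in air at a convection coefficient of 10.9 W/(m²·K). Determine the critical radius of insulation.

r_cr ≈ 45.1 mm

For a sphere r_cr = 2k/h = 2×0.246/10.9
r_cr = 45.1 mm; since the bare radius (27 mm) is below r_cr, adding a thin layer of insulation will *increase* heat loss.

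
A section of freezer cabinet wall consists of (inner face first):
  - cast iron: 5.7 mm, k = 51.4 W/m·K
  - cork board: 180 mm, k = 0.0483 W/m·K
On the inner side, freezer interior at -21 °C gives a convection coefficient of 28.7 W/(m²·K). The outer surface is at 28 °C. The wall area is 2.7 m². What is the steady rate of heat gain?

Thermal resistances in series:
R_inner film = 1/(h_i·A) = 1/(28.7×2.7) = 0.0129 K/W
R_cast iron = L/(kA) = 0.0057/(51.4×2.7) = 4.107×10^-5 K/W
R_cork board = L/(kA) = 0.18/(0.0483×2.7) = 1.38 K/W
R_total = 1.393 K/W
Q = ΔT / R_total = 49 / 1.393

Q ≈ 35.2 W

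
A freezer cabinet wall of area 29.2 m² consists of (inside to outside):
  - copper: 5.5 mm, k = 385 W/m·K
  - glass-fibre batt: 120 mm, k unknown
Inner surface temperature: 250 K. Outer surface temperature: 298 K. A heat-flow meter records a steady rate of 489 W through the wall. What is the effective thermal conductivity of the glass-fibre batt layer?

Series thermal resistances:
R_copper = L/(kA) = 0.0055/(385×29.2) = 4.892×10^-7 K/W
Sum of known resistances R_other = 4.892×10^-7 K/W
Total R = ΔT/Q = 48/489 = 0.09816 K/W
R_glass-fibre batt = R_total − R_other = 0.09816 K/W
k = L/(R·A) = 0.12/(0.09816×29.2)

k ≈ 0.0419 W/(m·K)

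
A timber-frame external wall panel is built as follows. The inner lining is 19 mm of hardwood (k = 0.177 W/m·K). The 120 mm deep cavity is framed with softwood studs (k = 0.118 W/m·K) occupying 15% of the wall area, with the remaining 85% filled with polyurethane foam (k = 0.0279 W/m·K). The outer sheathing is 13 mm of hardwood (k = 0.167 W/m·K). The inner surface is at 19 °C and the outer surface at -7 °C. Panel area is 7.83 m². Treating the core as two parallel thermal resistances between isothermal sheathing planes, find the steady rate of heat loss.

Sheathing layers in series; stud and cavity paths in parallel between them.
R_inner = 0.019/(0.177×7.83) = 0.01371 K/W
R_stud  = 0.12/(0.118×0.15×7.83) = 0.8659 K/W
R_cav   = 0.12/(0.0279×0.85×7.83) = 0.6462 K/W
1/R_core = 1/R_stud + 1/R_cav → R_core = 0.3701 K/W
R_outer = 0.013/(0.167×7.83) = 0.009942 K/W
R_total = 0.3937 K/W
Q = ΔT/R_total = 26/0.3937

Q ≈ 66 W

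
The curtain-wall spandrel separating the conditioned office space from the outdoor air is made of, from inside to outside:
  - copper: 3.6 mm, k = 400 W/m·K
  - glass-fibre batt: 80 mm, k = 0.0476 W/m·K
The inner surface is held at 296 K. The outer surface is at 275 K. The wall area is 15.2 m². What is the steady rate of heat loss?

Using the resistance-network approach (series):
R_copper = L/(kA) = 0.0036/(400×15.2) = 5.921×10^-7 K/W
R_glass-fibre batt = L/(kA) = 0.08/(0.0476×15.2) = 0.1106 K/W
R_total = 0.1106 K/W
Q = ΔT / R_total = 21 / 0.1106

Q ≈ 190 W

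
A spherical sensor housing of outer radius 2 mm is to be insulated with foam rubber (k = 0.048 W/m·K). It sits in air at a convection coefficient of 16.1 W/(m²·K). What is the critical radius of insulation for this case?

r_cr ≈ 5.96 mm

For a sphere r_cr = 2k/h = 2×0.048/16.1
r_cr = 5.96 mm; since the bare radius (2 mm) is below r_cr, adding a thin layer of insulation will *increase* heat loss.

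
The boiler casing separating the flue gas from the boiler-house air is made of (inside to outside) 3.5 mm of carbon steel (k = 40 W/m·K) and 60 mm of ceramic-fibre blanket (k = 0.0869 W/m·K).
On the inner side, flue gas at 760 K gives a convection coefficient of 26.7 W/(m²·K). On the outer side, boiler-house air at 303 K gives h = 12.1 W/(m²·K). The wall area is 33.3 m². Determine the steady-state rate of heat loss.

Series thermal resistances:
R_inner film = 1/(h_i·A) = 1/(26.7×33.3) = 0.001125 K/W
R_carbon steel = L/(kA) = 0.0035/(40×33.3) = 2.628×10^-6 K/W
R_ceramic-fibre blanket = L/(kA) = 0.06/(0.0869×33.3) = 0.02073 K/W
R_outer film = 1/(h_o·A) = 1/(12.1×33.3) = 0.002482 K/W
R_total = 0.02434 K/W
Q = ΔT / R_total = 457 / 0.02434

Q ≈ 18800 W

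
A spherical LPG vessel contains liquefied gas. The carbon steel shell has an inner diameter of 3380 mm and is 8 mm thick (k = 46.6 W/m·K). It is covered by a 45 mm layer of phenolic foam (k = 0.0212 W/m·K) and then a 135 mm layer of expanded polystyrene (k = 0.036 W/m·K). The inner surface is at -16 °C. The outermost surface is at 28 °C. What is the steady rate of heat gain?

Radial (spherical) resistances in series:
R_carbon steel shell = (1/1.69 − 1/1.698)/(4π×46.6) = 4.761×10^-6 K/W
R_phenolic foam = (1/1.698 − 1/1.743)/(4π×0.0212) = 0.05707 K/W
R_expanded polystyrene = (1/1.743 − 1/1.878)/(4π×0.036) = 0.09117 K/W
R_total = 0.1482 K/W
Q = ΔT/R_total = 44/0.1482

Q ≈ 297 W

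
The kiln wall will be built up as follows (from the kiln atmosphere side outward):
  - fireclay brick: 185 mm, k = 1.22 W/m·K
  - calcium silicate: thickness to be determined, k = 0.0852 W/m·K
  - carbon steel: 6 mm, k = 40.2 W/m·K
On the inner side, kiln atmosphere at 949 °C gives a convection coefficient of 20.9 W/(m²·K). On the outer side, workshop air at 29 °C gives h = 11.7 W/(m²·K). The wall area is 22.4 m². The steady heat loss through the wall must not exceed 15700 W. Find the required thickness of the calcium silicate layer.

L ≈ 87.5 mm

Using the resistance-network approach (series):
R_inner film = 1/(h_i·A) = 1/(20.9×22.4) = 0.002136 K/W
R_fireclay brick = L/(kA) = 0.185/(1.22×22.4) = 0.00677 K/W
R_carbon steel = L/(kA) = 0.006/(40.2×22.4) = 6.663×10^-6 K/W
R_outer film = 1/(h_o·A) = 1/(11.7×22.4) = 0.003816 K/W
Sum of the known resistances R_other = 0.01273 K/W
Required total resistance R_tot = ΔT/Q_allow = 920/15700 = 0.0586 K/W
R_calcium silicate = R_tot − R_other = 0.04587 K/W
L = R·k·A = 0.04587×0.0852×22.4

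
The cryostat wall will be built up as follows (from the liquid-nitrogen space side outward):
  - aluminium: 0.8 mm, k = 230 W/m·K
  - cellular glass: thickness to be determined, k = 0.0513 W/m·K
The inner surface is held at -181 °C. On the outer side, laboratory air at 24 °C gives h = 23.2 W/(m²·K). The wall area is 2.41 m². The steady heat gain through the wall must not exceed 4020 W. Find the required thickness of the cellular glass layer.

Thermal resistances in series:
R_aluminium = L/(kA) = 0.0008/(230×2.41) = 1.443×10^-6 K/W
R_outer film = 1/(h_o·A) = 1/(23.2×2.41) = 0.01789 K/W
Sum of the known resistances R_other = 0.01789 K/W
Required total resistance R_tot = ΔT/Q_allow = 205/4020 = 0.051 K/W
R_cellular glass = R_tot − R_other = 0.03311 K/W
L = R·k·A = 0.03311×0.0513×2.41

L ≈ 4.09 mm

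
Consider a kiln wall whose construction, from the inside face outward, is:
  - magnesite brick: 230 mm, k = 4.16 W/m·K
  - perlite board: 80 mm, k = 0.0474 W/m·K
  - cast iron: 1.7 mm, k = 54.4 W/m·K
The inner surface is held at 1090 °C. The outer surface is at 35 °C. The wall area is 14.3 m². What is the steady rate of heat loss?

Series thermal resistances:
R_magnesite brick = L/(kA) = 0.23/(4.16×14.3) = 0.003866 K/W
R_perlite board = L/(kA) = 0.08/(0.0474×14.3) = 0.118 K/W
R_cast iron = L/(kA) = 0.0017/(54.4×14.3) = 2.185×10^-6 K/W
R_total = 0.1219 K/W
Q = ΔT / R_total = 1055 / 0.1219

Q ≈ 8660 W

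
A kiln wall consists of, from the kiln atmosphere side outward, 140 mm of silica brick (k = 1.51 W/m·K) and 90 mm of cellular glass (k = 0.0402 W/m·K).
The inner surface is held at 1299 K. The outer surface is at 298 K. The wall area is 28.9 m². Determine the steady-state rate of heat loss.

Treating each layer as a thermal resistance in series:
R_silica brick = L/(kA) = 0.14/(1.51×28.9) = 0.003208 K/W
R_cellular glass = L/(kA) = 0.09/(0.0402×28.9) = 0.07747 K/W
R_total = 0.08068 K/W
Q = ΔT / R_total = 1001 / 0.08068

Q ≈ 12400 W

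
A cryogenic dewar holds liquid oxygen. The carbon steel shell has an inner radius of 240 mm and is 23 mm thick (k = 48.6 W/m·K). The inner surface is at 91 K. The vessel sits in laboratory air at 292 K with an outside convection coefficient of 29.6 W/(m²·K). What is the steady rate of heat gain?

Radial (spherical) resistances in series:
R_carbon steel shell = (1/0.24 − 1/0.263)/(4π×48.6) = 5.966×10^-4 K/W
R_outer film = 1/(h·4πr_o²) = 1/(29.6×4π×0.263²) = 0.03887 K/W
R_total = 0.03946 K/W
Q = ΔT/R_total = 201/0.03946

Q ≈ 5090 W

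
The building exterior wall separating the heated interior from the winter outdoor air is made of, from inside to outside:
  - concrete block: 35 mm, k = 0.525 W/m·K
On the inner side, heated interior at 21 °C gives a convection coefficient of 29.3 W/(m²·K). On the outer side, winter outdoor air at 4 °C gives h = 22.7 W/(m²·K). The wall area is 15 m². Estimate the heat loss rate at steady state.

Series thermal resistances:
R_inner film = 1/(h_i·A) = 1/(29.3×15) = 0.002275 K/W
R_concrete block = L/(kA) = 0.035/(0.525×15) = 0.004444 K/W
R_outer film = 1/(h_o·A) = 1/(22.7×15) = 0.002937 K/W
R_total = 0.009657 K/W
Q = ΔT / R_total = 17 / 0.009657

Q ≈ 1760 W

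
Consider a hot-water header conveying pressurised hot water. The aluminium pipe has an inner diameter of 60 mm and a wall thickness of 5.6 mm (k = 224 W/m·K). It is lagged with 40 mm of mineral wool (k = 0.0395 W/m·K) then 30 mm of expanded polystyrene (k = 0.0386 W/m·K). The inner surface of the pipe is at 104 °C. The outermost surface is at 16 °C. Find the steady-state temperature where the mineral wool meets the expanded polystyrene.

T ≈ 43.5 °C

Radial resistances (cylindrical: R_cond = ln(r_o/r_i)/(2πkL), R_conv = 1/(h·2πrL)):
R_aluminium pipe wall = ln(35.6/30)/(2π×224×1) = 1.216×10^-4 K/W
R_mineral wool = ln(75.6/35.6)/(2π×0.0395×1) = 3.034 K/W
R_expanded polystyrene = ln(105.6/75.6)/(2π×0.0386×1) = 1.378 K/W
R_total = 4.413 K/W
Q = ΔT/R_total = 88/4.413
Q = 19.9 W/m
T_interface = T_inner − Q·ΣR(inner→interface) = 104 − 19.9×3.035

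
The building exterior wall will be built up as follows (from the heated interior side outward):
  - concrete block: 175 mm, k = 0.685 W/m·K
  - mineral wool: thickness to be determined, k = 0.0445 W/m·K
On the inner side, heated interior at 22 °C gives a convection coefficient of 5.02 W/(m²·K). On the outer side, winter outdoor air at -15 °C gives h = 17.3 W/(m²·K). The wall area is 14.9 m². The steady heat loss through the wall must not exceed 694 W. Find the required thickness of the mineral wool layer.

L ≈ 12.5 mm

Thermal resistances in series:
R_inner film = 1/(h_i·A) = 1/(5.02×14.9) = 0.01337 K/W
R_concrete block = L/(kA) = 0.175/(0.685×14.9) = 0.01715 K/W
R_outer film = 1/(h_o·A) = 1/(17.3×14.9) = 0.003879 K/W
Sum of the known resistances R_other = 0.03439 K/W
Required total resistance R_tot = ΔT/Q_allow = 37/694 = 0.05331 K/W
R_mineral wool = R_tot − R_other = 0.01892 K/W
L = R·k·A = 0.01892×0.0445×14.9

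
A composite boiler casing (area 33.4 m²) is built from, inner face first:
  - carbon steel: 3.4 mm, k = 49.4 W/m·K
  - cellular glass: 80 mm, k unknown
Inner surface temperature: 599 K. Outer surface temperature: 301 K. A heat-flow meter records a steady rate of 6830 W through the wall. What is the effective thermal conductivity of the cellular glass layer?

k ≈ 0.0549 W/(m·K)

Thermal resistances in series:
R_carbon steel = L/(kA) = 0.0034/(49.4×33.4) = 2.061×10^-6 K/W
Sum of known resistances R_other = 2.061×10^-6 K/W
Total R = ΔT/Q = 298/6830 = 0.04363 K/W
R_cellular glass = R_total − R_other = 0.04363 K/W
k = L/(R·A) = 0.08/(0.04363×33.4)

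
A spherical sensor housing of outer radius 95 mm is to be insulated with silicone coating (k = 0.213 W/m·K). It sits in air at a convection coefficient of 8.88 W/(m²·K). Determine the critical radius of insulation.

r_cr ≈ 48 mm

For a sphere r_cr = 2k/h = 2×0.213/8.88
r_cr = 48 mm; since the bare radius (95 mm) is above r_cr, any added insulation will reduce heat loss.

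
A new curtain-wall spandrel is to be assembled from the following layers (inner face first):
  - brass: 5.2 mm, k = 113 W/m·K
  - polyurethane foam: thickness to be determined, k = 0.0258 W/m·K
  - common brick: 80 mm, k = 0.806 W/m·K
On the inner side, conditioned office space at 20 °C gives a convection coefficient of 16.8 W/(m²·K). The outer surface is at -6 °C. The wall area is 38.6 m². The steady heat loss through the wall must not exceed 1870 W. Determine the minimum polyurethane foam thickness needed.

Series thermal resistances:
R_inner film = 1/(h_i·A) = 1/(16.8×38.6) = 0.001542 K/W
R_brass = L/(kA) = 0.0052/(113×38.6) = 1.192×10^-6 K/W
R_common brick = L/(kA) = 0.08/(0.806×38.6) = 0.002571 K/W
Sum of the known resistances R_other = 0.004115 K/W
Required total resistance R_tot = ΔT/Q_allow = 26/1870 = 0.0139 K/W
R_polyurethane foam = R_tot − R_other = 0.009789 K/W
L = R·k·A = 0.009789×0.0258×38.6

L ≈ 9.75 mm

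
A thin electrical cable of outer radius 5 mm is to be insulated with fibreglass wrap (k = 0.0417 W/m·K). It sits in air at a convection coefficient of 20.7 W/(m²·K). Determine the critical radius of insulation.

r_cr ≈ 2.01 mm

For a cylinder r_cr = k/h = 0.0417/20.7
r_cr = 2.01 mm; since the bare radius (5 mm) is above r_cr, any added insulation will reduce heat loss.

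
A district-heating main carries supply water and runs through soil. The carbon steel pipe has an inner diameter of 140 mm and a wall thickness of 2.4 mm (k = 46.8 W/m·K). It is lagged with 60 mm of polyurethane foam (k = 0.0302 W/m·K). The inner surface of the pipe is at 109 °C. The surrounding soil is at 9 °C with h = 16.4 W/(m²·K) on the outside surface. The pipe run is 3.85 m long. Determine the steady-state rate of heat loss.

Q ≈ 118 W

Radial resistances (cylindrical: R_cond = ln(r_o/r_i)/(2πkL), R_conv = 1/(h·2πrL)):
R_carbon steel pipe wall = ln(72.4/70)/(2π×46.8×3.85) = 2.978×10^-5 K/W
R_polyurethane foam = ln(132.4/72.4)/(2π×0.0302×3.85) = 0.8263 K/W
R_outer film = 1/(h_o·2πr_oL) = 1/(16.4×2π×0.1324×3.85) = 0.01904 K/W
R_total = 0.8453 K/W
Q = ΔT/R_total = 100/0.8453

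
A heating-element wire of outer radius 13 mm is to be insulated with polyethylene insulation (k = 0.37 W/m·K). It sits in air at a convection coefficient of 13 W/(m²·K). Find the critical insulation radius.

r_cr ≈ 28.5 mm

For a cylinder r_cr = k/h = 0.37/13
r_cr = 28.5 mm; since the bare radius (13 mm) is below r_cr, adding a thin layer of insulation will *increase* heat loss.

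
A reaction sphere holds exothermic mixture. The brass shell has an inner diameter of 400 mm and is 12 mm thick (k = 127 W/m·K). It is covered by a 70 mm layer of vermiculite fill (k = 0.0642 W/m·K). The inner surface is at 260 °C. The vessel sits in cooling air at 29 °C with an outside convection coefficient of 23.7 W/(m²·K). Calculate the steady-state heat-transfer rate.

Q ≈ 155 W

Each spherical layer contributes R = (1/r_i − 1/r_o)/(4πk):
R_brass shell = (1/0.2 − 1/0.212)/(4π×127) = 1.773×10^-4 K/W
R_vermiculite fill = (1/0.212 − 1/0.282)/(4π×0.0642) = 1.451 K/W
R_outer film = 1/(h·4πr_o²) = 1/(23.7×4π×0.282²) = 0.04222 K/W
R_total = 1.494 K/W
Q = ΔT/R_total = 231/1.494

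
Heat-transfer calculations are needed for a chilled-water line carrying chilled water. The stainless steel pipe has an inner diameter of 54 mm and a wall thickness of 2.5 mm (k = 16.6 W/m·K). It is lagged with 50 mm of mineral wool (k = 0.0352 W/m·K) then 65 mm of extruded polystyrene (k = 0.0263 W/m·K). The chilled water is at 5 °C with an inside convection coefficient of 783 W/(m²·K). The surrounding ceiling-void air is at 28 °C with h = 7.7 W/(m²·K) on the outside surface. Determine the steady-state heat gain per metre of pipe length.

q′ ≈ 2.79 W/m

Cylindrical conduction, so R = ln(r₂/r₁)/(2πkL) per layer, in series:
R_inner film = 1/(h_i·2πr₁L) = 1/(783×2π×0.027×1) = 0.007528 K/W
R_stainless steel pipe wall = ln(29.5/27)/(2π×16.6×1) = 8.49×10^-4 K/W
R_mineral wool = ln(79.5/29.5)/(2π×0.0352×1) = 4.482 K/W
R_extruded polystyrene = ln(144.5/79.5)/(2π×0.0263×1) = 3.616 K/W
R_outer film = 1/(h_o·2πr_oL) = 1/(7.7×2π×0.1445×1) = 0.143 K/W
R_total = 8.25 K/W
Q = ΔT/R_total = 23/8.25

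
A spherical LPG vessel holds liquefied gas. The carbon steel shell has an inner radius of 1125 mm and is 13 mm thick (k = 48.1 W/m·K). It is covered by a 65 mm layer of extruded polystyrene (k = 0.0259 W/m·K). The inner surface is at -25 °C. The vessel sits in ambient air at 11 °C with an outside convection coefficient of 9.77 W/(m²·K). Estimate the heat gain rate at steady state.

Q ≈ 238 W

Radial (spherical) resistances in series:
R_carbon steel shell = (1/1.125 − 1/1.138)/(4π×48.1) = 1.68×10^-5 K/W
R_extruded polystyrene = (1/1.138 − 1/1.203)/(4π×0.0259) = 0.1459 K/W
R_outer film = 1/(h·4πr_o²) = 1/(9.77×4π×1.203²) = 0.005628 K/W
R_total = 0.1515 K/W
Q = ΔT/R_total = 36/0.1515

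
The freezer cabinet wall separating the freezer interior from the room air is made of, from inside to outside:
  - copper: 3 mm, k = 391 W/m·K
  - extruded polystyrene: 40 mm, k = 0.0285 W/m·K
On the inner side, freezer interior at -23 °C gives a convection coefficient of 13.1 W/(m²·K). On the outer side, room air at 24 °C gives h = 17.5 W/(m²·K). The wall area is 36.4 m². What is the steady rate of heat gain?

Model the wall as resistances in series:
R_inner film = 1/(h_i·A) = 1/(13.1×36.4) = 0.002097 K/W
R_copper = L/(kA) = 0.003/(391×36.4) = 2.108×10^-7 K/W
R_extruded polystyrene = L/(kA) = 0.04/(0.0285×36.4) = 0.03856 K/W
R_outer film = 1/(h_o·A) = 1/(17.5×36.4) = 0.00157 K/W
R_total = 0.04223 K/W
Q = ΔT / R_total = 47 / 0.04223

Q ≈ 1110 W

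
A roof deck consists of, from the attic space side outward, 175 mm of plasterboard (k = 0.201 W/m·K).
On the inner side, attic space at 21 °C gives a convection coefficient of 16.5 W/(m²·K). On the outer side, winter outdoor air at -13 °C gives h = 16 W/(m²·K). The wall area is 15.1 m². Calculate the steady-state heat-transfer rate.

Q ≈ 517 W

Model the wall as resistances in series:
R_inner film = 1/(h_i·A) = 1/(16.5×15.1) = 0.004014 K/W
R_plasterboard = L/(kA) = 0.175/(0.201×15.1) = 0.05766 K/W
R_outer film = 1/(h_o·A) = 1/(16×15.1) = 0.004139 K/W
R_total = 0.06581 K/W
Q = ΔT / R_total = 34 / 0.06581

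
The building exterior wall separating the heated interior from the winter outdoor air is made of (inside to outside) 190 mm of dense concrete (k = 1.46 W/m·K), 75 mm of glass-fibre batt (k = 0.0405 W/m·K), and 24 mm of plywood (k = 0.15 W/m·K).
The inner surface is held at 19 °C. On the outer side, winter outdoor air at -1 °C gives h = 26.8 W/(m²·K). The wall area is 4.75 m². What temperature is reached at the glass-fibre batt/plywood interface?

T ≈ 0.811 °C

Using the resistance-network approach (series):
R_dense concrete = L/(kA) = 0.19/(1.46×4.75) = 0.0274 K/W
R_glass-fibre batt = L/(kA) = 0.075/(0.0405×4.75) = 0.3899 K/W
R_plywood = L/(kA) = 0.024/(0.15×4.75) = 0.03368 K/W
R_outer film = 1/(h_o·A) = 1/(26.8×4.75) = 0.007855 K/W
R_total = 0.4588 K/W;  Q = ΔT/R_total = 20/0.4588 = 43.59 W
T_interface = T_inner − Q·ΣR(inner→interface) = 19 − 43.6×0.4173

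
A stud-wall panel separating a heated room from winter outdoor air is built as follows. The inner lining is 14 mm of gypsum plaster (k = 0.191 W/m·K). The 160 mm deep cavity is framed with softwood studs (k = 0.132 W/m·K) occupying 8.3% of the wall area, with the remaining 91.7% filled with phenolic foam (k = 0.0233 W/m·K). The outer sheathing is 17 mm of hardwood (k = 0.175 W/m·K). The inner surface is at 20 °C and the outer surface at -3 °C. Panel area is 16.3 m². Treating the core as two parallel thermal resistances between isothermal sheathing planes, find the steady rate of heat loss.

Q ≈ 73.2 W

Sheathing layers in series; stud and cavity paths in parallel between them.
R_inner = 0.014/(0.191×16.3) = 0.004497 K/W
R_stud  = 0.16/(0.132×0.083×16.3) = 0.8959 K/W
R_cav   = 0.16/(0.0233×0.917×16.3) = 0.4594 K/W
1/R_core = 1/R_stud + 1/R_cav → R_core = 0.3037 K/W
R_outer = 0.017/(0.175×16.3) = 0.00596 K/W
R_total = 0.3141 K/W
Q = ΔT/R_total = 23/0.3141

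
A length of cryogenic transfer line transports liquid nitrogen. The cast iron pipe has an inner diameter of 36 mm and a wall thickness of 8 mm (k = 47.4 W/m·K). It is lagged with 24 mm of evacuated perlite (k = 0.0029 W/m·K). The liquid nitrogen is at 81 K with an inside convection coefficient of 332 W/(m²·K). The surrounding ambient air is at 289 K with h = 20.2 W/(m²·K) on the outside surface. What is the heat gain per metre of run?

q′ ≈ 5.77 W/m

For a radial system each layer contributes R = ln(r_out/r_in)/(2πkL); films add R = 1/(hA).
R_inner film = 1/(h_i·2πr₁L) = 1/(332×2π×0.018×1) = 0.02663 K/W
R_cast iron pipe wall = ln(26/18)/(2π×47.4×1) = 0.001235 K/W
R_evacuated perlite = ln(50/26)/(2π×0.0029×1) = 35.89 K/W
R_outer film = 1/(h_o·2πr_oL) = 1/(20.2×2π×0.05×1) = 0.1576 K/W
R_total = 36.07 K/W
Q = ΔT/R_total = 208/36.07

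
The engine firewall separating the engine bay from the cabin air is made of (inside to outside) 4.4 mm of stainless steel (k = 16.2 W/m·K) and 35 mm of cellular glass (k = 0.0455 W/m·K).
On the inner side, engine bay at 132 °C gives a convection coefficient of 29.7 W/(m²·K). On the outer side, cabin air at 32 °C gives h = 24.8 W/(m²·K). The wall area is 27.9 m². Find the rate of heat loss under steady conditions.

Q ≈ 3310 W

Model the wall as resistances in series:
R_inner film = 1/(h_i·A) = 1/(29.7×27.9) = 0.001207 K/W
R_stainless steel = L/(kA) = 0.0044/(16.2×27.9) = 9.735×10^-6 K/W
R_cellular glass = L/(kA) = 0.035/(0.0455×27.9) = 0.02757 K/W
R_outer film = 1/(h_o·A) = 1/(24.8×27.9) = 0.001445 K/W
R_total = 0.03023 K/W
Q = ΔT / R_total = 100 / 0.03023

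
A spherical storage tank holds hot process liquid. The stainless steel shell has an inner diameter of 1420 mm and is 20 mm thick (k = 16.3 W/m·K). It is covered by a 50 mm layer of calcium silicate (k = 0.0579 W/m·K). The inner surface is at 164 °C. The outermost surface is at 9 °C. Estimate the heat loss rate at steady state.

Q ≈ 1280 W

Spherical conduction: R = (1/r_in − 1/r_out)/(4πk) per layer; series-sum.
R_stainless steel shell = (1/0.71 − 1/0.73)/(4π×16.3) = 1.884×10^-4 K/W
R_calcium silicate = (1/0.73 − 1/0.78)/(4π×0.0579) = 0.1207 K/W
R_total = 0.1209 K/W
Q = ΔT/R_total = 155/0.1209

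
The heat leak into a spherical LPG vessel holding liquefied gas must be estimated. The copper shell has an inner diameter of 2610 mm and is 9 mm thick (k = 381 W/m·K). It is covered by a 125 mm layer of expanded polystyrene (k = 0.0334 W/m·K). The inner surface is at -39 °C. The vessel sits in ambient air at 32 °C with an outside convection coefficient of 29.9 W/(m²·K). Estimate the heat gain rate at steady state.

Q ≈ 447 W

Each spherical layer contributes R = (1/r_i − 1/r_o)/(4πk):
R_copper shell = (1/1.305 − 1/1.314)/(4π×381) = 1.096×10^-6 K/W
R_expanded polystyrene = (1/1.314 − 1/1.439)/(4π×0.0334) = 0.1575 K/W
R_outer film = 1/(h·4πr_o²) = 1/(29.9×4π×1.439²) = 0.001285 K/W
R_total = 0.1588 K/W
Q = ΔT/R_total = 71/0.1588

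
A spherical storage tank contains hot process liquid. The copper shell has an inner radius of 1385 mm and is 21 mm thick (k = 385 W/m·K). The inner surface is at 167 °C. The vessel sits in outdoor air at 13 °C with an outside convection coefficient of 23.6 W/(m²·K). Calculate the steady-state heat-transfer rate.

Q ≈ 90200 W

For a spherical shell R = (1/r₁ − 1/r₂)/(4πk); film R = 1/(h·4πr²). In series:
R_copper shell = (1/1.385 − 1/1.406)/(4π×385) = 2.229×10^-6 K/W
R_outer film = 1/(h·4πr_o²) = 1/(23.6×4π×1.406²) = 0.001706 K/W
R_total = 0.001708 K/W
Q = ΔT/R_total = 154/0.001708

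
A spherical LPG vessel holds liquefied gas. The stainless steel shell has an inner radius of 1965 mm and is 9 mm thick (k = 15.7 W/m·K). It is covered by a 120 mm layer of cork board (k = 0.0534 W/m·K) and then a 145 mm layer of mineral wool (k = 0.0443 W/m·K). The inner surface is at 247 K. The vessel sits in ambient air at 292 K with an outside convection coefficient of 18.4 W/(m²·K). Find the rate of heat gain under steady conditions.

Spherical conduction: R = (1/r_in − 1/r_out)/(4πk) per layer; series-sum.
R_stainless steel shell = (1/1.965 − 1/1.974)/(4π×15.7) = 1.176×10^-5 K/W
R_cork board = (1/1.974 − 1/2.094)/(4π×0.0534) = 0.04326 K/W
R_mineral wool = (1/2.094 − 1/2.239)/(4π×0.0443) = 0.05556 K/W
R_outer film = 1/(h·4πr_o²) = 1/(18.4×4π×2.239²) = 8.627×10^-4 K/W
R_total = 0.09969 K/W
Q = ΔT/R_total = 45/0.09969

Q ≈ 451 W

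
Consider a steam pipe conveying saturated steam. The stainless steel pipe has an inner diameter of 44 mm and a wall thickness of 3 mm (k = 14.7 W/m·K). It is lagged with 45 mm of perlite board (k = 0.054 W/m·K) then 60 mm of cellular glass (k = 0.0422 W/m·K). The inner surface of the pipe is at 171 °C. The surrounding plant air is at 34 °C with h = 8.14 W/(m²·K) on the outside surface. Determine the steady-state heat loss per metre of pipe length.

Treating each annulus and film as a series resistance:
R_stainless steel pipe wall = ln(25/22)/(2π×14.7×1) = 0.001384 K/W
R_perlite board = ln(70/25)/(2π×0.054×1) = 3.035 K/W
R_cellular glass = ln(130/70)/(2π×0.0422×1) = 2.335 K/W
R_outer film = 1/(h_o·2πr_oL) = 1/(8.14×2π×0.13×1) = 0.1504 K/W
R_total = 5.521 K/W
Q = ΔT/R_total = 137/5.521

q′ ≈ 24.8 W/m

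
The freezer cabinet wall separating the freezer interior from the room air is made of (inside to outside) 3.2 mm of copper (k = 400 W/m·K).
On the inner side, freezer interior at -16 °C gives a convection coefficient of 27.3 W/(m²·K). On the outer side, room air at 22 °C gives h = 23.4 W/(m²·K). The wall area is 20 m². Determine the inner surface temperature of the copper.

T ≈ 1.54 °C

Using the resistance-network approach (series):
R_inner film = 1/(h_i·A) = 1/(27.3×20) = 0.001832 K/W
R_copper = L/(kA) = 0.0032/(400×20) = 4×10^-7 K/W
R_outer film = 1/(h_o·A) = 1/(23.4×20) = 0.002137 K/W
R_total = 0.003969 K/W;  Q = ΔT/R_total = 38/0.003969 = 9575 W
T_interface = T_inner + Q·ΣR(inner→interface) = -16 + 9580×0.001832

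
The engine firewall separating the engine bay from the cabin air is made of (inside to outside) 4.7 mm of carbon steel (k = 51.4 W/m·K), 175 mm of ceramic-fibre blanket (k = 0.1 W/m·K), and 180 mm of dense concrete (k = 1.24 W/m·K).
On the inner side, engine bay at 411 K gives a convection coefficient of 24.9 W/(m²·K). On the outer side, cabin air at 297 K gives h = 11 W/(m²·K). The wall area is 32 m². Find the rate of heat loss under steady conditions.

Thermal resistances in series:
R_inner film = 1/(h_i·A) = 1/(24.9×32) = 0.001255 K/W
R_carbon steel = L/(kA) = 0.0047/(51.4×32) = 2.857×10^-6 K/W
R_ceramic-fibre blanket = L/(kA) = 0.175/(0.1×32) = 0.05469 K/W
R_dense concrete = L/(kA) = 0.18/(1.24×32) = 0.004536 K/W
R_outer film = 1/(h_o·A) = 1/(11×32) = 0.002841 K/W
R_total = 0.06332 K/W
Q = ΔT / R_total = 114 / 0.06332

Q ≈ 1800 W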